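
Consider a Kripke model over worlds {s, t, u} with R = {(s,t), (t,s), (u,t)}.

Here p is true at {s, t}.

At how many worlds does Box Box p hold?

s: successors {t}; Box p there: t:T. ✓
t: successors {s}; Box p there: s:T. ✓
u: successors {t}; Box p there: t:T. ✓
Satisfying worlds: {s, t, u}.

3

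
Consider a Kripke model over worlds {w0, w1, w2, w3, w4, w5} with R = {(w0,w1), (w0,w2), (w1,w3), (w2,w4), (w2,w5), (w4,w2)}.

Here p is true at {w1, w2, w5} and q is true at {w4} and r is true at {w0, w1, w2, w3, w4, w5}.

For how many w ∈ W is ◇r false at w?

2

w0: successors {w1, w2}; r there: w1:T, w2:T. ✓
w1: successors {w3}; r there: w3:T. ✓
w2: successors {w4, w5}; r there: w4:T, w5:T. ✓
w3: no successors, so ◇r fails. ✗
w4: successors {w2}; r there: w2:T. ✓
w5: no successors, so ◇r fails. ✗
Satisfying worlds: {w0, w1, w2, w4}.
So ◇r fails at the other 2 worlds.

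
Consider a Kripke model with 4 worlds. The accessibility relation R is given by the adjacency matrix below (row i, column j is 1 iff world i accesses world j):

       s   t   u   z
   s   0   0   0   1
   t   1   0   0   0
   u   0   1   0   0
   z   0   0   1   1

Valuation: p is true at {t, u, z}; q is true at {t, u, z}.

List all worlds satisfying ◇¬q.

{t}

s: successors {z}; ¬q there: z:F. ✗
t: successors {s}; ¬q there: s:T. ✓
u: successors {t}; ¬q there: t:F. ✗
z: successors {u, z}; ¬q there: u:F, z:F. ✗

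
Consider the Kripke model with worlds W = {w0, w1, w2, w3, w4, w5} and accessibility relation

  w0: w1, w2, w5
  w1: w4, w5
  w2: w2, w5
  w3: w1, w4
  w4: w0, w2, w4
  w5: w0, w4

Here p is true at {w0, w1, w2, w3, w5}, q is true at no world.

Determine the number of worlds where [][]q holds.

0

w0: successors {w1, w2, w5}; []q there: w1:F, w2:F, w5:F. ✗
w1: successors {w4, w5}; []q there: w4:F, w5:F. ✗
w2: successors {w2, w5}; []q there: w2:F, w5:F. ✗
w3: successors {w1, w4}; []q there: w1:F, w4:F. ✗
w4: successors {w0, w2, w4}; []q there: w0:F, w2:F, w4:F. ✗
w5: successors {w0, w4}; []q there: w0:F, w4:F. ✗
Satisfying worlds: ∅.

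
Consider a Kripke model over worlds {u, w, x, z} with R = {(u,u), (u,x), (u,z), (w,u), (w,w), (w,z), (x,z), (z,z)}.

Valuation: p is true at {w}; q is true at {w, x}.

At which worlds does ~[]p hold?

{u, w, x, z}

u: []p is F. ✓
w: []p is F. ✓
x: []p is F. ✓
z: []p is F. ✓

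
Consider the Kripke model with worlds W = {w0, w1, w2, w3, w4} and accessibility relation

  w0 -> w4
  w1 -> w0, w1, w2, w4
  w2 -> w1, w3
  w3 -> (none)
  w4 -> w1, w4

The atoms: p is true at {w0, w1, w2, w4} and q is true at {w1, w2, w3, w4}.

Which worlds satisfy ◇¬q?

w0: successors {w4}; ¬q there: w4:F. ✗
w1: successors {w0, w1, w2, w4}; ¬q there: w0:T, w1:F, w2:F, w4:F. ✓
w2: successors {w1, w3}; ¬q there: w1:F, w3:F. ✗
w3: no successors, so ◇¬q fails. ✗
w4: successors {w1, w4}; ¬q there: w1:F, w4:F. ✗

{w1}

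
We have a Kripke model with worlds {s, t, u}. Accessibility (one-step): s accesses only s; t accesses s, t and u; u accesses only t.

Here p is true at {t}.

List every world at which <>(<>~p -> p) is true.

{t, u}

s: successors {s}; <>~p -> p there: s:F. ✗
t: successors {s, t, u}; <>~p -> p there: s:F, t:T, u:T. ✓
u: successors {t}; <>~p -> p there: t:T. ✓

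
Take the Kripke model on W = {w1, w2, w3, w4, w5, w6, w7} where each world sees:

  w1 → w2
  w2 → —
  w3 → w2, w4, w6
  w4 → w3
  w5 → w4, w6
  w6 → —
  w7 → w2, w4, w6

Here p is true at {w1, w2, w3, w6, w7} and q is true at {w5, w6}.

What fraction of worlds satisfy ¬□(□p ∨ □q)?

1/7

w1: □(□p ∨ □q) is T. ✗
w2: □(□p ∨ □q) is T. ✗
w3: □(□p ∨ □q) is T. ✗
w4: □(□p ∨ □q) is F. ✓
w5: □(□p ∨ □q) is T. ✗
w6: □(□p ∨ □q) is T. ✗
w7: □(□p ∨ □q) is T. ✗
That's 1 of 7 worlds, so 1/7.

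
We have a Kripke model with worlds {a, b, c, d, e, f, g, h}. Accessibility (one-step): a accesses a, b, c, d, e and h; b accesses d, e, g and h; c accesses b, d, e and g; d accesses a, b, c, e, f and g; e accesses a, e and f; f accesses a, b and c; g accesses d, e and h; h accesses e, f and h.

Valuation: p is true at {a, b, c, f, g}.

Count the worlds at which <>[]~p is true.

3

a: successors {a, b, c, d, e, h}; []~p there: a:F, b:F, c:F, d:F, e:F, h:F. ✗
b: successors {d, e, g, h}; []~p there: d:F, e:F, g:T, h:F. ✓
c: successors {b, d, e, g}; []~p there: b:F, d:F, e:F, g:T. ✓
d: successors {a, b, c, e, f, g}; []~p there: a:F, b:F, c:F, e:F, f:F, g:T. ✓
e: successors {a, e, f}; []~p there: a:F, e:F, f:F. ✗
f: successors {a, b, c}; []~p there: a:F, b:F, c:F. ✗
g: successors {d, e, h}; []~p there: d:F, e:F, h:F. ✗
h: successors {e, f, h}; []~p there: e:F, f:F, h:F. ✗
Satisfying worlds: {b, c, d}.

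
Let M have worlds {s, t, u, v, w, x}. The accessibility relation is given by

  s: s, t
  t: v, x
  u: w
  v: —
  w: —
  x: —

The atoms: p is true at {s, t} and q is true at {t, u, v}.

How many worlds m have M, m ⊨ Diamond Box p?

3

s: successors {s, t}; Box p there: s:T, t:F. ✓
t: successors {v, x}; Box p there: v:T, x:T. ✓
u: successors {w}; Box p there: w:T. ✓
v: no successors, so Diamond Box p fails. ✗
w: no successors, so Diamond Box p fails. ✗
x: no successors, so Diamond Box p fails. ✗
Satisfying worlds: {s, t, u}.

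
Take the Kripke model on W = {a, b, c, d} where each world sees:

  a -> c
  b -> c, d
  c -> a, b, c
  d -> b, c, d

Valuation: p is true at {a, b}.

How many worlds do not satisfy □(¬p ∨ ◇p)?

2

a: successors {c}; ¬p ∨ ◇p there: c:T. ✓
b: successors {c, d}; ¬p ∨ ◇p there: c:T, d:T. ✓
c: successors {a, b, c}; ¬p ∨ ◇p there: a:F, b:F, c:T. ✗
d: successors {b, c, d}; ¬p ∨ ◇p there: b:F, c:T, d:T. ✗
Satisfying worlds: {a, b}.
So □(¬p ∨ ◇p) fails at the other 2 worlds.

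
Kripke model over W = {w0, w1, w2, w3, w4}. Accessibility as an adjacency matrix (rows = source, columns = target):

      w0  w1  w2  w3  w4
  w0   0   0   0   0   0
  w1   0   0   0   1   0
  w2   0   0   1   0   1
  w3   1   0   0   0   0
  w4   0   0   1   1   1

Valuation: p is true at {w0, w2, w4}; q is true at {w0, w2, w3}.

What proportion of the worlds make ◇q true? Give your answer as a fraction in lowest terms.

w0: no successors, so ◇q fails. ✗
w1: successors {w3}; q there: w3:T. ✓
w2: successors {w2, w4}; q there: w2:T, w4:F. ✓
w3: successors {w0}; q there: w0:T. ✓
w4: successors {w2, w3, w4}; q there: w2:T, w3:T, w4:F. ✓
That's 4 of 5 worlds, so 4/5.

4/5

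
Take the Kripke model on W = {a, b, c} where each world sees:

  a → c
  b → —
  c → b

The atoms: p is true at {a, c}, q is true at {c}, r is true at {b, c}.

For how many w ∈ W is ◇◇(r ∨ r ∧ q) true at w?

1

a: successors {c}; ◇(r ∨ r ∧ q) there: c:T. ✓
b: no successors, so ◇◇(r ∨ r ∧ q) fails. ✗
c: successors {b}; ◇(r ∨ r ∧ q) there: b:F. ✗
Satisfying worlds: {a}.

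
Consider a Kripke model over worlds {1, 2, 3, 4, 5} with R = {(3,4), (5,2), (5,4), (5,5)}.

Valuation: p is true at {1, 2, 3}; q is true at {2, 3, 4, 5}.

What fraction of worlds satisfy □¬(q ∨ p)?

3/5

1: no successors, so □¬(q ∨ p) holds vacuously. ✓
2: no successors, so □¬(q ∨ p) holds vacuously. ✓
3: successors {4}; ¬(q ∨ p) there: 4:F. ✗
4: no successors, so □¬(q ∨ p) holds vacuously. ✓
5: successors {2, 4, 5}; ¬(q ∨ p) there: 2:F, 4:F, 5:F. ✗
That's 3 of 5 worlds, so 3/5.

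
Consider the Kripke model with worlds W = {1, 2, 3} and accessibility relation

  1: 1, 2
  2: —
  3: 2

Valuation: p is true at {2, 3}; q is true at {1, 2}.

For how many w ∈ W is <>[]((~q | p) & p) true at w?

2

1: successors {1, 2}; []((~q | p) & p) there: 1:F, 2:T. ✓
2: no successors, so <>[]((~q | p) & p) fails. ✗
3: successors {2}; []((~q | p) & p) there: 2:T. ✓
Satisfying worlds: {1, 3}.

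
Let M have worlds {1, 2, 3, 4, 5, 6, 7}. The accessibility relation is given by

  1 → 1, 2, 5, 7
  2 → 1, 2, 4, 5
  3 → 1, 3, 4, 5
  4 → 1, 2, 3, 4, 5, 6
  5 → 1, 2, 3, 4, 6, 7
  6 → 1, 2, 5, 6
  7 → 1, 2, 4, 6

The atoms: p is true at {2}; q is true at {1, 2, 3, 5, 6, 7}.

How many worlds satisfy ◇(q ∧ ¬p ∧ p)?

1: successors {1, 2, 5, 7}; q ∧ ¬p ∧ p there: 1:F, 2:F, 5:F, 7:F. ✗
2: successors {1, 2, 4, 5}; q ∧ ¬p ∧ p there: 1:F, 2:F, 4:F, 5:F. ✗
3: successors {1, 3, 4, 5}; q ∧ ¬p ∧ p there: 1:F, 3:F, 4:F, 5:F. ✗
4: successors {1, 2, 3, 4, 5, 6}; q ∧ ¬p ∧ p there: 1:F, 2:F, 3:F, 4:F, 5:F, 6:F. ✗
5: successors {1, 2, 3, 4, 6, 7}; q ∧ ¬p ∧ p there: 1:F, 2:F, 3:F, 4:F, 6:F, 7:F. ✗
6: successors {1, 2, 5, 6}; q ∧ ¬p ∧ p there: 1:F, 2:F, 5:F, 6:F. ✗
7: successors {1, 2, 4, 6}; q ∧ ¬p ∧ p there: 1:F, 2:F, 4:F, 6:F. ✗
Satisfying worlds: ∅.

0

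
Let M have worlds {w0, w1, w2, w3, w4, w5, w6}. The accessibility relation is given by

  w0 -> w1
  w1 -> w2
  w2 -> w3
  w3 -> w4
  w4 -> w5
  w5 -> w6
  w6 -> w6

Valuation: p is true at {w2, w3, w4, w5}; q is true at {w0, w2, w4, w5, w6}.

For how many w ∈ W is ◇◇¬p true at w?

3

w0: successors {w1}; ◇¬p there: w1:F. ✗
w1: successors {w2}; ◇¬p there: w2:F. ✗
w2: successors {w3}; ◇¬p there: w3:F. ✗
w3: successors {w4}; ◇¬p there: w4:F. ✗
w4: successors {w5}; ◇¬p there: w5:T. ✓
w5: successors {w6}; ◇¬p there: w6:T. ✓
w6: successors {w6}; ◇¬p there: w6:T. ✓
Satisfying worlds: {w4, w5, w6}.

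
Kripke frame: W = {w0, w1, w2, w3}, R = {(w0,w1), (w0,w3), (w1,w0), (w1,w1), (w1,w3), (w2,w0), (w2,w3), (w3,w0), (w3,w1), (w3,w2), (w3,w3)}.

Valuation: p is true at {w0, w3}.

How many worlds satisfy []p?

w0: successors {w1, w3}; p there: w1:F, w3:T. ✗
w1: successors {w0, w1, w3}; p there: w0:T, w1:F, w3:T. ✗
w2: successors {w0, w3}; p there: w0:T, w3:T. ✓
w3: successors {w0, w1, w2, w3}; p there: w0:T, w1:F, w2:F, w3:T. ✗
Satisfying worlds: {w2}.

1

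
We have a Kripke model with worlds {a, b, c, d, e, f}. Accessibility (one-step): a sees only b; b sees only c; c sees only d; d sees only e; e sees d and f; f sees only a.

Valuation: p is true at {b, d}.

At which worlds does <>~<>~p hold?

a: successors {b}; ~<>~p there: b:F. ✗
b: successors {c}; ~<>~p there: c:T. ✓
c: successors {d}; ~<>~p there: d:F. ✗
d: successors {e}; ~<>~p there: e:F. ✗
e: successors {d, f}; ~<>~p there: d:F, f:F. ✗
f: successors {a}; ~<>~p there: a:T. ✓

{b, f}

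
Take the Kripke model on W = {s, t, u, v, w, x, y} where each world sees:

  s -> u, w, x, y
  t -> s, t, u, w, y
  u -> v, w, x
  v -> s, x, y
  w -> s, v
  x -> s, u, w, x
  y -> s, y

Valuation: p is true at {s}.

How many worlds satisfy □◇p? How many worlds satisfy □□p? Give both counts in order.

For □◇p:
s: successors {u, w, x, y}; ◇p there: u:F, w:T, x:T, y:T. ✗
t: successors {s, t, u, w, y}; ◇p there: s:F, t:T, u:F, w:T, y:T. ✗
u: successors {v, w, x}; ◇p there: v:T, w:T, x:T. ✓
v: successors {s, x, y}; ◇p there: s:F, x:T, y:T. ✗
w: successors {s, v}; ◇p there: s:F, v:T. ✗
x: successors {s, u, w, x}; ◇p there: s:F, u:F, w:T, x:T. ✗
y: successors {s, y}; ◇p there: s:F, y:T. ✗
— 1 world.
For □□p:
s: successors {u, w, x, y}; □p there: u:F, w:F, x:F, y:F. ✗
t: successors {s, t, u, w, y}; □p there: s:F, t:F, u:F, w:F, y:F. ✗
u: successors {v, w, x}; □p there: v:F, w:F, x:F. ✗
v: successors {s, x, y}; □p there: s:F, x:F, y:F. ✗
w: successors {s, v}; □p there: s:F, v:F. ✗
x: successors {s, u, w, x}; □p there: s:F, u:F, w:F, x:F. ✗
y: successors {s, y}; □p there: s:F, y:F. ✗
— 0 worlds.

1 and 0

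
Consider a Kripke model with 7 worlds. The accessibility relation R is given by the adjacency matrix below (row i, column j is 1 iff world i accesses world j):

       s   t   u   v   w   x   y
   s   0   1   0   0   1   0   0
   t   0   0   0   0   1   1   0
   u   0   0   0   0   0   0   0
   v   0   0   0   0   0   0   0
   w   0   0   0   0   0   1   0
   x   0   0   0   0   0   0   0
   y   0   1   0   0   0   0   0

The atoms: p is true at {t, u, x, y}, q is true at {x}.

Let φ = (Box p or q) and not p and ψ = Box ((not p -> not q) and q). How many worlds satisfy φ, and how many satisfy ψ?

For (Box p or q) and not p:
s: Box p or q is F, not p is T. ✗
t: Box p or q is F, not p is F. ✗
u: Box p or q is T, not p is F. ✗
v: Box p or q is T, not p is T. ✓
w: Box p or q is T, not p is T. ✓
x: Box p or q is T, not p is F. ✗
y: Box p or q is T, not p is F. ✗
— 2 worlds.
For Box ((not p -> not q) and q):
s: successors {t, w}; (not p -> not q) and q there: t:F, w:F. ✗
t: successors {w, x}; (not p -> not q) and q there: w:F, x:T. ✗
u: no successors, so Box ((not p -> not q) and q) holds vacuously. ✓
v: no successors, so Box ((not p -> not q) and q) holds vacuously. ✓
w: successors {x}; (not p -> not q) and q there: x:T. ✓
x: no successors, so Box ((not p -> not q) and q) holds vacuously. ✓
y: successors {t}; (not p -> not q) and q there: t:F. ✗
— 4 worlds.

2 and 4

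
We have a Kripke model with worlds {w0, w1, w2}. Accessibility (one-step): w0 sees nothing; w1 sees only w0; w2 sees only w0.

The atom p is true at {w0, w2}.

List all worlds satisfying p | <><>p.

{w0, w2}

w0: p is T, <><>p is F. ✓
w1: p is F, <><>p is F. ✗
w2: p is T, <><>p is F. ✓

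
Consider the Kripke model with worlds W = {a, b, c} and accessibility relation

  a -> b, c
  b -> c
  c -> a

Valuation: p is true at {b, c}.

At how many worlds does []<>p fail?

a: successors {b, c}; <>p there: b:T, c:F. ✗
b: successors {c}; <>p there: c:F. ✗
c: successors {a}; <>p there: a:T. ✓
Satisfying worlds: {c}.
So []<>p fails at the other 2 worlds.

2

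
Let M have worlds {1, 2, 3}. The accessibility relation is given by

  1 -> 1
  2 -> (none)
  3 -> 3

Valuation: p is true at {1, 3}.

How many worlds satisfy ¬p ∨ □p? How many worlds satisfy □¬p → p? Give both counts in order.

3 and 2

For ¬p ∨ □p:
1: ¬p is F, □p is T. ✓
2: ¬p is T, □p is T. ✓
3: ¬p is F, □p is T. ✓
— 3 worlds.
For □¬p → p:
1: □¬p is F, p is T. ✓
2: □¬p is T, p is F. ✗
3: □¬p is F, p is T. ✓
— 2 worlds.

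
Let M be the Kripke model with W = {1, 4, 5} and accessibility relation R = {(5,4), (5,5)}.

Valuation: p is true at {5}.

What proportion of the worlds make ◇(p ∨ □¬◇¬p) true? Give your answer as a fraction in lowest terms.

1/3

1: no successors, so ◇(p ∨ □¬◇¬p) fails. ✗
4: no successors, so ◇(p ∨ □¬◇¬p) fails. ✗
5: successors {4, 5}; p ∨ □¬◇¬p there: 4:T, 5:T. ✓
That's 1 of 3 worlds, so 1/3.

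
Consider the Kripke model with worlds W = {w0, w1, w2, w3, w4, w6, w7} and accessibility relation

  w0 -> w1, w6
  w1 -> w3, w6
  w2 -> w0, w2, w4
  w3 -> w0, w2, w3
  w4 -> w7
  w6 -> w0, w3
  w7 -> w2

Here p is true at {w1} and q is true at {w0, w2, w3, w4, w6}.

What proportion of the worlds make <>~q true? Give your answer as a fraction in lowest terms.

2/7

w0: successors {w1, w6}; ~q there: w1:T, w6:F. ✓
w1: successors {w3, w6}; ~q there: w3:F, w6:F. ✗
w2: successors {w0, w2, w4}; ~q there: w0:F, w2:F, w4:F. ✗
w3: successors {w0, w2, w3}; ~q there: w0:F, w2:F, w3:F. ✗
w4: successors {w7}; ~q there: w7:T. ✓
w6: successors {w0, w3}; ~q there: w0:F, w3:F. ✗
w7: successors {w2}; ~q there: w2:F. ✗
That's 2 of 7 worlds, so 2/7.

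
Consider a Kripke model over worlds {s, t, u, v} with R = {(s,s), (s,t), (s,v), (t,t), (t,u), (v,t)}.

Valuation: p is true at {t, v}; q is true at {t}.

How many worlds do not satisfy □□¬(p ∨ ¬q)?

s: successors {s, t, v}; □¬(p ∨ ¬q) there: s:F, t:F, v:F. ✗
t: successors {t, u}; □¬(p ∨ ¬q) there: t:F, u:T. ✗
u: no successors, so □□¬(p ∨ ¬q) holds vacuously. ✓
v: successors {t}; □¬(p ∨ ¬q) there: t:F. ✗
Satisfying worlds: {u}.
So □□¬(p ∨ ¬q) fails at the other 3 worlds.

3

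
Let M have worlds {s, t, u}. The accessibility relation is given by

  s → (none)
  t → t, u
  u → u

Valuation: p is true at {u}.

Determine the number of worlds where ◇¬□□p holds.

s: no successors, so ◇¬□□p fails. ✗
t: successors {t, u}; ¬□□p there: t:T, u:F. ✓
u: successors {u}; ¬□□p there: u:F. ✗
Satisfying worlds: {t}.

1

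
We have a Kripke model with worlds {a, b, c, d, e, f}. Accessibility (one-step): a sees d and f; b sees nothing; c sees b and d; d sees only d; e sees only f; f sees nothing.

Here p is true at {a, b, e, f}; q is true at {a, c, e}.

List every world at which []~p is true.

{b, d, f}

a: successors {d, f}; ~p there: d:T, f:F. ✗
b: no successors, so []~p holds vacuously. ✓
c: successors {b, d}; ~p there: b:F, d:T. ✗
d: successors {d}; ~p there: d:T. ✓
e: successors {f}; ~p there: f:F. ✗
f: no successors, so []~p holds vacuously. ✓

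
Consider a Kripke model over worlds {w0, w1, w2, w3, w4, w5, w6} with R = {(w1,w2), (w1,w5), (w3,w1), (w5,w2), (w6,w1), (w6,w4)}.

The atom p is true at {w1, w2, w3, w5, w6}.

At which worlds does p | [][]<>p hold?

w0: p is F, [][]<>p is T. ✓
w1: p is T, [][]<>p is F. ✓
w2: p is T, [][]<>p is T. ✓
w3: p is T, [][]<>p is F. ✓
w4: p is F, [][]<>p is T. ✓
w5: p is T, [][]<>p is T. ✓
w6: p is T, [][]<>p is F. ✓

{w0, w1, w2, w3, w4, w5, w6}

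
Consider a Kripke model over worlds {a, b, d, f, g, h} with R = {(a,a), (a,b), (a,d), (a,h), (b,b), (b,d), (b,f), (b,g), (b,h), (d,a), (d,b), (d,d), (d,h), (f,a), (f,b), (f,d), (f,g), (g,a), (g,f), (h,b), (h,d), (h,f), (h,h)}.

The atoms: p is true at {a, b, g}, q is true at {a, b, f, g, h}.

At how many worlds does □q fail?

a: successors {a, b, d, h}; q there: a:T, b:T, d:F, h:T. ✗
b: successors {b, d, f, g, h}; q there: b:T, d:F, f:T, g:T, h:T. ✗
d: successors {a, b, d, h}; q there: a:T, b:T, d:F, h:T. ✗
f: successors {a, b, d, g}; q there: a:T, b:T, d:F, g:T. ✗
g: successors {a, f}; q there: a:T, f:T. ✓
h: successors {b, d, f, h}; q there: b:T, d:F, f:T, h:T. ✗
Satisfying worlds: {g}.
So □q fails at the other 5 worlds.

5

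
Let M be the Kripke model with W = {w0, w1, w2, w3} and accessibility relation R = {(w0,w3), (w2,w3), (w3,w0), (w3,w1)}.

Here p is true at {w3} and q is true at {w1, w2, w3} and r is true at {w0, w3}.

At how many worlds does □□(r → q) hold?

w0: successors {w3}; □(r → q) there: w3:F. ✗
w1: no successors, so □□(r → q) holds vacuously. ✓
w2: successors {w3}; □(r → q) there: w3:F. ✗
w3: successors {w0, w1}; □(r → q) there: w0:T, w1:T. ✓
Satisfying worlds: {w1, w3}.

2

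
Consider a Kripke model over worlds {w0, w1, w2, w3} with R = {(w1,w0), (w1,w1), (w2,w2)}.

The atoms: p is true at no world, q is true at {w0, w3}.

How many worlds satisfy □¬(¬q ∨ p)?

2

w0: no successors, so □¬(¬q ∨ p) holds vacuously. ✓
w1: successors {w0, w1}; ¬(¬q ∨ p) there: w0:T, w1:F. ✗
w2: successors {w2}; ¬(¬q ∨ p) there: w2:F. ✗
w3: no successors, so □¬(¬q ∨ p) holds vacuously. ✓
Satisfying worlds: {w0, w3}.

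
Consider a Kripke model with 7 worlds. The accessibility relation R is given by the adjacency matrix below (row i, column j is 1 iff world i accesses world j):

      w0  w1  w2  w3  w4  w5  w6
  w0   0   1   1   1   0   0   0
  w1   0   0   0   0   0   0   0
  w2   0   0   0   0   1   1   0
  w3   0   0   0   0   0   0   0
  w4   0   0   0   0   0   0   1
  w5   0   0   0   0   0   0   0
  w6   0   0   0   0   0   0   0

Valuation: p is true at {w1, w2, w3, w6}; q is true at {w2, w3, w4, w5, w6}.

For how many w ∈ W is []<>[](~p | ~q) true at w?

4

w0: successors {w1, w2, w3}; <>[](~p | ~q) there: w1:F, w2:T, w3:F. ✗
w1: no successors, so []<>[](~p | ~q) holds vacuously. ✓
w2: successors {w4, w5}; <>[](~p | ~q) there: w4:T, w5:F. ✗
w3: no successors, so []<>[](~p | ~q) holds vacuously. ✓
w4: successors {w6}; <>[](~p | ~q) there: w6:F. ✗
w5: no successors, so []<>[](~p | ~q) holds vacuously. ✓
w6: no successors, so []<>[](~p | ~q) holds vacuously. ✓
Satisfying worlds: {w1, w3, w5, w6}.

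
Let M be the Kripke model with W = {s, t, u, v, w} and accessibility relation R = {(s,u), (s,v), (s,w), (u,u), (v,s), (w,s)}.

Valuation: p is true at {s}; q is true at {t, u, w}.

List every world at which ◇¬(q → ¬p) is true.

∅

s: successors {u, v, w}; ¬(q → ¬p) there: u:F, v:F, w:F. ✗
t: no successors, so ◇¬(q → ¬p) fails. ✗
u: successors {u}; ¬(q → ¬p) there: u:F. ✗
v: successors {s}; ¬(q → ¬p) there: s:F. ✗
w: successors {s}; ¬(q → ¬p) there: s:F. ✗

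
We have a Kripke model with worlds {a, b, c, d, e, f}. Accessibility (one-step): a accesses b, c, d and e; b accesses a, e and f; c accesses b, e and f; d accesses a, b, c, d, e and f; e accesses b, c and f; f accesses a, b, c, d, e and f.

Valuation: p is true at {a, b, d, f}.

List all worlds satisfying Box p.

∅

a: successors {b, c, d, e}; p there: b:T, c:F, d:T, e:F. ✗
b: successors {a, e, f}; p there: a:T, e:F, f:T. ✗
c: successors {b, e, f}; p there: b:T, e:F, f:T. ✗
d: successors {a, b, c, d, e, f}; p there: a:T, b:T, c:F, d:T, e:F, f:T. ✗
e: successors {b, c, f}; p there: b:T, c:F, f:T. ✗
f: successors {a, b, c, d, e, f}; p there: a:T, b:T, c:F, d:T, e:F, f:T. ✗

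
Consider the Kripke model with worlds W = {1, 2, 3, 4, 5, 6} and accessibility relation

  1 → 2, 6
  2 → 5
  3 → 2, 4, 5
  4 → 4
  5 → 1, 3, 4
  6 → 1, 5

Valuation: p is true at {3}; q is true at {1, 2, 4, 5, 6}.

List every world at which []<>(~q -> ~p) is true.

{1, 2, 3, 4, 5, 6}

1: successors {2, 6}; <>(~q -> ~p) there: 2:T, 6:T. ✓
2: successors {5}; <>(~q -> ~p) there: 5:T. ✓
3: successors {2, 4, 5}; <>(~q -> ~p) there: 2:T, 4:T, 5:T. ✓
4: successors {4}; <>(~q -> ~p) there: 4:T. ✓
5: successors {1, 3, 4}; <>(~q -> ~p) there: 1:T, 3:T, 4:T. ✓
6: successors {1, 5}; <>(~q -> ~p) there: 1:T, 5:T. ✓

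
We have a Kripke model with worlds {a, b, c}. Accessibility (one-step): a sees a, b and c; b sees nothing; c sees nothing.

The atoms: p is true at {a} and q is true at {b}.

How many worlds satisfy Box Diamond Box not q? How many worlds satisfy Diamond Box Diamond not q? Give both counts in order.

2 and 1

For Box Diamond Box not q:
a: successors {a, b, c}; Diamond Box not q there: a:T, b:F, c:F. ✗
b: no successors, so Box Diamond Box not q holds vacuously. ✓
c: no successors, so Box Diamond Box not q holds vacuously. ✓
— 2 worlds.
For Diamond Box Diamond not q:
a: successors {a, b, c}; Box Diamond not q there: a:F, b:T, c:T. ✓
b: no successors, so Diamond Box Diamond not q fails. ✗
c: no successors, so Diamond Box Diamond not q fails. ✗
— 1 world.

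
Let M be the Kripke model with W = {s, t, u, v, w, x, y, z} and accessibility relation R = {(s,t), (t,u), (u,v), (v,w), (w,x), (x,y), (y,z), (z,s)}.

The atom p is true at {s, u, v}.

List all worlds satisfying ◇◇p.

{s, t, y}

s: successors {t}; ◇p there: t:T. ✓
t: successors {u}; ◇p there: u:T. ✓
u: successors {v}; ◇p there: v:F. ✗
v: successors {w}; ◇p there: w:F. ✗
w: successors {x}; ◇p there: x:F. ✗
x: successors {y}; ◇p there: y:F. ✗
y: successors {z}; ◇p there: z:T. ✓
z: successors {s}; ◇p there: s:F. ✗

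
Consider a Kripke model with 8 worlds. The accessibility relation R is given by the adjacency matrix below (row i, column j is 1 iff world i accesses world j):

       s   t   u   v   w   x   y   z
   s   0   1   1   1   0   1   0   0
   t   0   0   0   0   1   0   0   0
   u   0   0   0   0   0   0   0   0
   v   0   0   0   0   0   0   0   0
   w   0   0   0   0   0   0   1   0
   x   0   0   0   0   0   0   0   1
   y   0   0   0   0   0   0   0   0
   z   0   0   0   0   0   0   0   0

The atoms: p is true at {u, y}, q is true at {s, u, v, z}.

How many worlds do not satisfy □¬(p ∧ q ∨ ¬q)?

3

s: successors {t, u, v, x}; ¬(p ∧ q ∨ ¬q) there: t:F, u:F, v:T, x:F. ✗
t: successors {w}; ¬(p ∧ q ∨ ¬q) there: w:F. ✗
u: no successors, so □¬(p ∧ q ∨ ¬q) holds vacuously. ✓
v: no successors, so □¬(p ∧ q ∨ ¬q) holds vacuously. ✓
w: successors {y}; ¬(p ∧ q ∨ ¬q) there: y:F. ✗
x: successors {z}; ¬(p ∧ q ∨ ¬q) there: z:T. ✓
y: no successors, so □¬(p ∧ q ∨ ¬q) holds vacuously. ✓
z: no successors, so □¬(p ∧ q ∨ ¬q) holds vacuously. ✓
Satisfying worlds: {u, v, x, y, z}.
So □¬(p ∧ q ∨ ¬q) fails at the other 3 worlds.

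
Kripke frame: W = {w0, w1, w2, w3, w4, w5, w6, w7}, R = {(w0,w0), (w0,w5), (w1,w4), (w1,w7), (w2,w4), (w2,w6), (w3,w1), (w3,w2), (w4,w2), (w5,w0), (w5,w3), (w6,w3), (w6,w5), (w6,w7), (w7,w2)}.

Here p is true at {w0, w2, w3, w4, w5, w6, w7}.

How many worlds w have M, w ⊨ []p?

w0: successors {w0, w5}; p there: w0:T, w5:T. ✓
w1: successors {w4, w7}; p there: w4:T, w7:T. ✓
w2: successors {w4, w6}; p there: w4:T, w6:T. ✓
w3: successors {w1, w2}; p there: w1:F, w2:T. ✗
w4: successors {w2}; p there: w2:T. ✓
w5: successors {w0, w3}; p there: w0:T, w3:T. ✓
w6: successors {w3, w5, w7}; p there: w3:T, w5:T, w7:T. ✓
w7: successors {w2}; p there: w2:T. ✓
Satisfying worlds: {w0, w1, w2, w4, w5, w6, w7}.

7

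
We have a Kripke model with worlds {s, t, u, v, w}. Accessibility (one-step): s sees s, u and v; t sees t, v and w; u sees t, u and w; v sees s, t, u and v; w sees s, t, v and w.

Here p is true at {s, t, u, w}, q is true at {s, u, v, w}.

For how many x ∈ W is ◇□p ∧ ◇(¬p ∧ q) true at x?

s: ◇□p is T, ◇(¬p ∧ q) is T. ✓
t: ◇□p is F, ◇(¬p ∧ q) is T. ✗
u: ◇□p is T, ◇(¬p ∧ q) is F. ✗
v: ◇□p is T, ◇(¬p ∧ q) is T. ✓
w: ◇□p is F, ◇(¬p ∧ q) is T. ✗
Satisfying worlds: {s, v}.

2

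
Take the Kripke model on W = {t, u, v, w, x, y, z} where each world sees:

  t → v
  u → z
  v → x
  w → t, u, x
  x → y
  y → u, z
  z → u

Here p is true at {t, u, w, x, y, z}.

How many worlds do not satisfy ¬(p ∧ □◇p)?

t: p ∧ □◇p is T. ✗
u: p ∧ □◇p is T. ✗
v: p ∧ □◇p is F. ✓
w: p ∧ □◇p is F. ✓
x: p ∧ □◇p is T. ✗
y: p ∧ □◇p is T. ✗
z: p ∧ □◇p is T. ✗
Satisfying worlds: {v, w}.
So ¬(p ∧ □◇p) fails at the other 5 worlds.

5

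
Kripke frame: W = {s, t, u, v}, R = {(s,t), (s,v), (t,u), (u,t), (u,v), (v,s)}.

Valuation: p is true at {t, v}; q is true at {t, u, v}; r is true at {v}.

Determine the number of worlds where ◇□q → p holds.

s: ◇□q is T, p is F. ✗
t: ◇□q is T, p is T. ✓
u: ◇□q is T, p is F. ✗
v: ◇□q is T, p is T. ✓
Satisfying worlds: {t, v}.

2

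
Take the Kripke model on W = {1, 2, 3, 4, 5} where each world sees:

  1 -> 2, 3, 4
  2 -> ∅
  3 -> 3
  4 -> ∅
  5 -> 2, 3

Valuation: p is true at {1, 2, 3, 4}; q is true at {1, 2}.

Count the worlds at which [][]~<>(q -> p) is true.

2

1: successors {2, 3, 4}; []~<>(q -> p) there: 2:T, 3:F, 4:T. ✗
2: no successors, so [][]~<>(q -> p) holds vacuously. ✓
3: successors {3}; []~<>(q -> p) there: 3:F. ✗
4: no successors, so [][]~<>(q -> p) holds vacuously. ✓
5: successors {2, 3}; []~<>(q -> p) there: 2:T, 3:F. ✗
Satisfying worlds: {2, 4}.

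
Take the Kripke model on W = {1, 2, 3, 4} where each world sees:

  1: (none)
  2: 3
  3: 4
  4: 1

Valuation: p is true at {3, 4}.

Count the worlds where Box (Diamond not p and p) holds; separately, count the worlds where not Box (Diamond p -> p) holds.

2 and 0

For Box (Diamond not p and p):
1: no successors, so Box (Diamond not p and p) holds vacuously. ✓
2: successors {3}; Diamond not p and p there: 3:F. ✗
3: successors {4}; Diamond not p and p there: 4:T. ✓
4: successors {1}; Diamond not p and p there: 1:F. ✗
— 2 worlds.
For not Box (Diamond p -> p):
1: Box (Diamond p -> p) is T. ✗
2: Box (Diamond p -> p) is T. ✗
3: Box (Diamond p -> p) is T. ✗
4: Box (Diamond p -> p) is T. ✗
— 0 worlds.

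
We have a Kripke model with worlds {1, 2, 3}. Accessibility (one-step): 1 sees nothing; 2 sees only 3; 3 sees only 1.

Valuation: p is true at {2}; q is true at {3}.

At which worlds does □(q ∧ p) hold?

1: no successors, so □(q ∧ p) holds vacuously. ✓
2: successors {3}; q ∧ p there: 3:F. ✗
3: successors {1}; q ∧ p there: 1:F. ✗

{1}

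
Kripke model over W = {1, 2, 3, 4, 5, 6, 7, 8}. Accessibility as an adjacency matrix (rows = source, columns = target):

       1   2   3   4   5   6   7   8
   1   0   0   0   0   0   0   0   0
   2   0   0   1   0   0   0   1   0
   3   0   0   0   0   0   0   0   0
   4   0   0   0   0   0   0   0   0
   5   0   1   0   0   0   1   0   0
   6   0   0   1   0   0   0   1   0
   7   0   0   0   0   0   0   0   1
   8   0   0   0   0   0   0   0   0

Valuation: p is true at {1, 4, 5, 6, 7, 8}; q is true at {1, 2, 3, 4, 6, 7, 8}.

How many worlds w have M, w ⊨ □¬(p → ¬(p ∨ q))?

1: no successors, so □¬(p → ¬(p ∨ q)) holds vacuously. ✓
2: successors {3, 7}; ¬(p → ¬(p ∨ q)) there: 3:F, 7:T. ✗
3: no successors, so □¬(p → ¬(p ∨ q)) holds vacuously. ✓
4: no successors, so □¬(p → ¬(p ∨ q)) holds vacuously. ✓
5: successors {2, 6}; ¬(p → ¬(p ∨ q)) there: 2:F, 6:T. ✗
6: successors {3, 7}; ¬(p → ¬(p ∨ q)) there: 3:F, 7:T. ✗
7: successors {8}; ¬(p → ¬(p ∨ q)) there: 8:T. ✓
8: no successors, so □¬(p → ¬(p ∨ q)) holds vacuously. ✓
Satisfying worlds: {1, 3, 4, 7, 8}.

5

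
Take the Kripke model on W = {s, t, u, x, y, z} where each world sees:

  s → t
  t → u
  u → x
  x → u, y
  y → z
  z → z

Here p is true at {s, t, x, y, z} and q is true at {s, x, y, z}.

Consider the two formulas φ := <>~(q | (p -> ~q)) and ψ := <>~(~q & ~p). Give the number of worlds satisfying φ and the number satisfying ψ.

For <>~(q | (p -> ~q)):
s: successors {t}; ~(q | (p -> ~q)) there: t:F. ✗
t: successors {u}; ~(q | (p -> ~q)) there: u:F. ✗
u: successors {x}; ~(q | (p -> ~q)) there: x:F. ✗
x: successors {u, y}; ~(q | (p -> ~q)) there: u:F, y:F. ✗
y: successors {z}; ~(q | (p -> ~q)) there: z:F. ✗
z: successors {z}; ~(q | (p -> ~q)) there: z:F. ✗
— 0 worlds.
For <>~(~q & ~p):
s: successors {t}; ~(~q & ~p) there: t:T. ✓
t: successors {u}; ~(~q & ~p) there: u:F. ✗
u: successors {x}; ~(~q & ~p) there: x:T. ✓
x: successors {u, y}; ~(~q & ~p) there: u:F, y:T. ✓
y: successors {z}; ~(~q & ~p) there: z:T. ✓
z: successors {z}; ~(~q & ~p) there: z:T. ✓
— 5 worlds.

0 and 5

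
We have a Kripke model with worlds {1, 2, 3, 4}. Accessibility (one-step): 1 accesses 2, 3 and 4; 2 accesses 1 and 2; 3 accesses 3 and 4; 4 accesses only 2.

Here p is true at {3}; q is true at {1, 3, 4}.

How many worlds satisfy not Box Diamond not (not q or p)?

2

1: Box Diamond not (not q or p) is F. ✓
2: Box Diamond not (not q or p) is T. ✗
3: Box Diamond not (not q or p) is F. ✓
4: Box Diamond not (not q or p) is T. ✗
Satisfying worlds: {1, 3}.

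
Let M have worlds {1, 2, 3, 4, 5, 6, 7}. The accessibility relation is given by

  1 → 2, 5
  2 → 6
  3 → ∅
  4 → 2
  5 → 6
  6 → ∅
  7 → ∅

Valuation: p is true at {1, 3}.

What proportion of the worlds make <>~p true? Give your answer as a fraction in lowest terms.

1: successors {2, 5}; ~p there: 2:T, 5:T. ✓
2: successors {6}; ~p there: 6:T. ✓
3: no successors, so <>~p fails. ✗
4: successors {2}; ~p there: 2:T. ✓
5: successors {6}; ~p there: 6:T. ✓
6: no successors, so <>~p fails. ✗
7: no successors, so <>~p fails. ✗
That's 4 of 7 worlds, so 4/7.

4/7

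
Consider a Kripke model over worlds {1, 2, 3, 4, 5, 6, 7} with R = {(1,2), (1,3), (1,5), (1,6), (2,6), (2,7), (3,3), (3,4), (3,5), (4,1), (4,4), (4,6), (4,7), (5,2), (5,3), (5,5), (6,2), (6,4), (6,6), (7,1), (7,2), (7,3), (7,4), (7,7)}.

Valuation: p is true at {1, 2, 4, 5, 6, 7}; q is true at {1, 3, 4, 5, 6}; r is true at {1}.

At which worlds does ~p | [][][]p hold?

{3}

1: ~p is F, [][][]p is F. ✗
2: ~p is F, [][][]p is F. ✗
3: ~p is T, [][][]p is F. ✓
4: ~p is F, [][][]p is F. ✗
5: ~p is F, [][][]p is F. ✗
6: ~p is F, [][][]p is F. ✗
7: ~p is F, [][][]p is F. ✗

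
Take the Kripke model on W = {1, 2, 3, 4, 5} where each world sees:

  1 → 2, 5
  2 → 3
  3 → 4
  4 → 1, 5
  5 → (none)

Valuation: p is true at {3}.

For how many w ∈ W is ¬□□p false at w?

2

1: □□p is T. ✗
2: □□p is F. ✓
3: □□p is F. ✓
4: □□p is F. ✓
5: □□p is T. ✗
Satisfying worlds: {2, 3, 4}.
So ¬□□p fails at the other 2 worlds.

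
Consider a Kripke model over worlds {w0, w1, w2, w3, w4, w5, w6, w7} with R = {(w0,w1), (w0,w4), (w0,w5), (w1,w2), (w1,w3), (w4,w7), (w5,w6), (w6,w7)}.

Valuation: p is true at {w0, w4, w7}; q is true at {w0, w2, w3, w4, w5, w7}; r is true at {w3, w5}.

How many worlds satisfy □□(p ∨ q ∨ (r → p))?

w0: successors {w1, w4, w5}; □(p ∨ q ∨ (r → p)) there: w1:T, w4:T, w5:T. ✓
w1: successors {w2, w3}; □(p ∨ q ∨ (r → p)) there: w2:T, w3:T. ✓
w2: no successors, so □□(p ∨ q ∨ (r → p)) holds vacuously. ✓
w3: no successors, so □□(p ∨ q ∨ (r → p)) holds vacuously. ✓
w4: successors {w7}; □(p ∨ q ∨ (r → p)) there: w7:T. ✓
w5: successors {w6}; □(p ∨ q ∨ (r → p)) there: w6:T. ✓
w6: successors {w7}; □(p ∨ q ∨ (r → p)) there: w7:T. ✓
w7: no successors, so □□(p ∨ q ∨ (r → p)) holds vacuously. ✓
Satisfying worlds: {w0, w1, w2, w3, w4, w5, w6, w7}.

8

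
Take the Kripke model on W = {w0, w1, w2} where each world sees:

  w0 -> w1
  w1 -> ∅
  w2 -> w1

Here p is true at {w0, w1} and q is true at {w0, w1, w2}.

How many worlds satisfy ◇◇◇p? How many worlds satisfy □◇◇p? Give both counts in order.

0 and 1

For ◇◇◇p:
w0: successors {w1}; ◇◇p there: w1:F. ✗
w1: no successors, so ◇◇◇p fails. ✗
w2: successors {w1}; ◇◇p there: w1:F. ✗
— 0 worlds.
For □◇◇p:
w0: successors {w1}; ◇◇p there: w1:F. ✗
w1: no successors, so □◇◇p holds vacuously. ✓
w2: successors {w1}; ◇◇p there: w1:F. ✗
— 1 world.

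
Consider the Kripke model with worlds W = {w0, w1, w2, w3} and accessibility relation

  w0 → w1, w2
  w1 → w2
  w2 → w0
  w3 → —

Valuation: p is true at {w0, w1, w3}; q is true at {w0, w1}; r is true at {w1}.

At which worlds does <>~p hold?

w0: successors {w1, w2}; ~p there: w1:F, w2:T. ✓
w1: successors {w2}; ~p there: w2:T. ✓
w2: successors {w0}; ~p there: w0:F. ✗
w3: no successors, so <>~p fails. ✗

{w0, w1}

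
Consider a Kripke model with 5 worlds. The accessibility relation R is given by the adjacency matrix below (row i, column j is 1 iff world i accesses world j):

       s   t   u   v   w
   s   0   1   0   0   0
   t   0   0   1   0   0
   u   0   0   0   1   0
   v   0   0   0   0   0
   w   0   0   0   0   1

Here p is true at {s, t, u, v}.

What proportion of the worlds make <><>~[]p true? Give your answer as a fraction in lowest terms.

s: successors {t}; <>~[]p there: t:F. ✗
t: successors {u}; <>~[]p there: u:F. ✗
u: successors {v}; <>~[]p there: v:F. ✗
v: no successors, so <><>~[]p fails. ✗
w: successors {w}; <>~[]p there: w:T. ✓
That's 1 of 5 worlds, so 1/5.

1/5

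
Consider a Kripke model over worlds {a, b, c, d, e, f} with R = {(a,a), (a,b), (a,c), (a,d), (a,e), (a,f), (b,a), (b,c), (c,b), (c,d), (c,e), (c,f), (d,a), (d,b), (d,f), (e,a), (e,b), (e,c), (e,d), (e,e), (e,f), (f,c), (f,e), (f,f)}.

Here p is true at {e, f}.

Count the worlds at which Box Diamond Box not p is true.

1

a: successors {a, b, c, d, e, f}; Diamond Box not p there: a:T, b:F, c:T, d:T, e:T, f:F. ✗
b: successors {a, c}; Diamond Box not p there: a:T, c:T. ✓
c: successors {b, d, e, f}; Diamond Box not p there: b:F, d:T, e:T, f:F. ✗
d: successors {a, b, f}; Diamond Box not p there: a:T, b:F, f:F. ✗
e: successors {a, b, c, d, e, f}; Diamond Box not p there: a:T, b:F, c:T, d:T, e:T, f:F. ✗
f: successors {c, e, f}; Diamond Box not p there: c:T, e:T, f:F. ✗
Satisfying worlds: {b}.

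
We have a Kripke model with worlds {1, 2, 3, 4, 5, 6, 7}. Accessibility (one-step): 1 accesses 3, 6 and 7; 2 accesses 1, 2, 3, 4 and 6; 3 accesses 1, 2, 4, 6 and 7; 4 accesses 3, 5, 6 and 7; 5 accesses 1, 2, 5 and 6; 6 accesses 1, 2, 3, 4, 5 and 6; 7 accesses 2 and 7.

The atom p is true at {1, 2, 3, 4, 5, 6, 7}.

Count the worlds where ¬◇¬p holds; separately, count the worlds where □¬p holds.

For ¬◇¬p:
1: ◇¬p is F. ✓
2: ◇¬p is F. ✓
3: ◇¬p is F. ✓
4: ◇¬p is F. ✓
5: ◇¬p is F. ✓
6: ◇¬p is F. ✓
7: ◇¬p is F. ✓
— 7 worlds.
For □¬p:
1: successors {3, 6, 7}; ¬p there: 3:F, 6:F, 7:F. ✗
2: successors {1, 2, 3, 4, 6}; ¬p there: 1:F, 2:F, 3:F, 4:F, 6:F. ✗
3: successors {1, 2, 4, 6, 7}; ¬p there: 1:F, 2:F, 4:F, 6:F, 7:F. ✗
4: successors {3, 5, 6, 7}; ¬p there: 3:F, 5:F, 6:F, 7:F. ✗
5: successors {1, 2, 5, 6}; ¬p there: 1:F, 2:F, 5:F, 6:F. ✗
6: successors {1, 2, 3, 4, 5, 6}; ¬p there: 1:F, 2:F, 3:F, 4:F, 5:F, 6:F. ✗
7: successors {2, 7}; ¬p there: 2:F, 7:F. ✗
— 0 worlds.

7 and 0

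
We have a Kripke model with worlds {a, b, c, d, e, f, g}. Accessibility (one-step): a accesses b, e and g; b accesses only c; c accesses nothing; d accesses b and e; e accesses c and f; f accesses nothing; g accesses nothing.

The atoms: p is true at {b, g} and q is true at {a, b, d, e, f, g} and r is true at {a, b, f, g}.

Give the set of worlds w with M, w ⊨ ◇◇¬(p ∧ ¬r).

{a, d}

a: successors {b, e, g}; ◇¬(p ∧ ¬r) there: b:T, e:T, g:F. ✓
b: successors {c}; ◇¬(p ∧ ¬r) there: c:F. ✗
c: no successors, so ◇◇¬(p ∧ ¬r) fails. ✗
d: successors {b, e}; ◇¬(p ∧ ¬r) there: b:T, e:T. ✓
e: successors {c, f}; ◇¬(p ∧ ¬r) there: c:F, f:F. ✗
f: no successors, so ◇◇¬(p ∧ ¬r) fails. ✗
g: no successors, so ◇◇¬(p ∧ ¬r) fails. ✗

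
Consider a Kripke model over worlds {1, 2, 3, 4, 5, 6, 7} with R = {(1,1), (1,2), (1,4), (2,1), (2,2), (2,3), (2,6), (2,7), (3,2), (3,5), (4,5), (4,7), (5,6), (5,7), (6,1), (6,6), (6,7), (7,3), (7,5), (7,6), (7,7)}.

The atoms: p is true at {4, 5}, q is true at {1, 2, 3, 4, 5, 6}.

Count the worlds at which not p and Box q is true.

1: not p is T, Box q is T. ✓
2: not p is T, Box q is F. ✗
3: not p is T, Box q is T. ✓
4: not p is F, Box q is F. ✗
5: not p is F, Box q is F. ✗
6: not p is T, Box q is F. ✗
7: not p is T, Box q is F. ✗
Satisfying worlds: {1, 3}.

2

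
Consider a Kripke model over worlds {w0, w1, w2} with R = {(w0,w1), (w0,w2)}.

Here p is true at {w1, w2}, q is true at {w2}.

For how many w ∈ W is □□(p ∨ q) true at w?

w0: successors {w1, w2}; □(p ∨ q) there: w1:T, w2:T. ✓
w1: no successors, so □□(p ∨ q) holds vacuously. ✓
w2: no successors, so □□(p ∨ q) holds vacuously. ✓
Satisfying worlds: {w0, w1, w2}.

3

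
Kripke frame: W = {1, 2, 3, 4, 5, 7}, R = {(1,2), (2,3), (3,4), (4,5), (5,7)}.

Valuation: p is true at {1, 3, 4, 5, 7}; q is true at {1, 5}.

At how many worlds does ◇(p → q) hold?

2

1: successors {2}; p → q there: 2:T. ✓
2: successors {3}; p → q there: 3:F. ✗
3: successors {4}; p → q there: 4:F. ✗
4: successors {5}; p → q there: 5:T. ✓
5: successors {7}; p → q there: 7:F. ✗
7: no successors, so ◇(p → q) fails. ✗
Satisfying worlds: {1, 4}.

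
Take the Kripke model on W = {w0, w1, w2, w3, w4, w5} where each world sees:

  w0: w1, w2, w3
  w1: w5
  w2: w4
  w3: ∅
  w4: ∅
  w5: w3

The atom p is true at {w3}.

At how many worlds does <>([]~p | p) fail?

w0: successors {w1, w2, w3}; []~p | p there: w1:T, w2:T, w3:T. ✓
w1: successors {w5}; []~p | p there: w5:F. ✗
w2: successors {w4}; []~p | p there: w4:T. ✓
w3: no successors, so <>([]~p | p) fails. ✗
w4: no successors, so <>([]~p | p) fails. ✗
w5: successors {w3}; []~p | p there: w3:T. ✓
Satisfying worlds: {w0, w2, w5}.
So <>([]~p | p) fails at the other 3 worlds.

3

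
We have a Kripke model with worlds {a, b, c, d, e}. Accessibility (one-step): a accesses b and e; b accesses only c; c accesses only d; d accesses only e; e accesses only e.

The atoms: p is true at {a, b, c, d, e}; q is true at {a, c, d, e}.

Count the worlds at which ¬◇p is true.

a: ◇p is T. ✗
b: ◇p is T. ✗
c: ◇p is T. ✗
d: ◇p is T. ✗
e: ◇p is T. ✗
Satisfying worlds: ∅.

0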